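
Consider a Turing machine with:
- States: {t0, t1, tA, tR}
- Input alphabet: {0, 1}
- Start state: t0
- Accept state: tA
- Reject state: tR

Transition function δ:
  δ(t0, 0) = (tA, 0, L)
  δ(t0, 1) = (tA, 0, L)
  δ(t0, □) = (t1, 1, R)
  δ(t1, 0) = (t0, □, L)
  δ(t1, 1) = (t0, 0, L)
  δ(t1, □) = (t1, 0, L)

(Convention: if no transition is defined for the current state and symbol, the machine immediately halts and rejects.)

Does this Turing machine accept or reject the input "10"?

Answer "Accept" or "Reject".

Execution trace:
Initial: [t0]10
Step 1: δ(t0, 1) = (tA, 0, L) → [tA]□00

The machine reaches the accept state tA and halts.

Answer: Accept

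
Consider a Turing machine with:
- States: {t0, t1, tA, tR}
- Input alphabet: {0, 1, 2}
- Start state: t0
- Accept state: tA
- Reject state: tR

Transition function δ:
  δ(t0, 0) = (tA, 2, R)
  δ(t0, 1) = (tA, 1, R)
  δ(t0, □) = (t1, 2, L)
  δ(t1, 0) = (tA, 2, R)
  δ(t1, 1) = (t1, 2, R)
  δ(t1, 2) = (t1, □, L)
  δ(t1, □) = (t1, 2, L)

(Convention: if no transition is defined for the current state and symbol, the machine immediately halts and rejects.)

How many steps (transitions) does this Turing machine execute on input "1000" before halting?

Execution trace:
Initial: [t0]1000
Step 1: δ(t0, 1) = (tA, 1, R) → 1[tA]000

The machine reaches the accept state tA and halts.

The machine executed 1 step before halting.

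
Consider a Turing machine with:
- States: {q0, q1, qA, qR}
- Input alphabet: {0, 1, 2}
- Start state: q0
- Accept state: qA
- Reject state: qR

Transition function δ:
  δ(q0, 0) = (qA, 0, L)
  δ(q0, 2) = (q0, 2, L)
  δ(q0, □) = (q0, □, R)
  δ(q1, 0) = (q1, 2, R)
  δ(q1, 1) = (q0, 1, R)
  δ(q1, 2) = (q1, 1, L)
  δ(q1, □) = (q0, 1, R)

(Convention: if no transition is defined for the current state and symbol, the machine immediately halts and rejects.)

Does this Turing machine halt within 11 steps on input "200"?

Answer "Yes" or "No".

Execution trace:
Initial: [q0]200
Step 1: δ(q0, 2) = (q0, 2, L) → [q0]□200
Step 2: δ(q0, □) = (q0, □, R) → □[q0]200
Step 3: δ(q0, 2) = (q0, 2, L) → [q0]□200
Step 4: δ(q0, □) = (q0, □, R) → □[q0]200
Step 5: δ(q0, 2) = (q0, 2, L) → [q0]□200
Step 6: δ(q0, □) = (q0, □, R) → □[q0]200
Step 7: δ(q0, 2) = (q0, 2, L) → [q0]□200
Step 8: δ(q0, □) = (q0, □, R) → □[q0]200
Step 9: δ(q0, 2) = (q0, 2, L) → [q0]□200
Step 10: δ(q0, □) = (q0, □, R) → □[q0]200
Step 11: δ(q0, 2) = (q0, 2, L) → [q0]□200

The machine has not reached a halting state after 11 steps.
The machine did not halt within the 11-step bound.

Answer: No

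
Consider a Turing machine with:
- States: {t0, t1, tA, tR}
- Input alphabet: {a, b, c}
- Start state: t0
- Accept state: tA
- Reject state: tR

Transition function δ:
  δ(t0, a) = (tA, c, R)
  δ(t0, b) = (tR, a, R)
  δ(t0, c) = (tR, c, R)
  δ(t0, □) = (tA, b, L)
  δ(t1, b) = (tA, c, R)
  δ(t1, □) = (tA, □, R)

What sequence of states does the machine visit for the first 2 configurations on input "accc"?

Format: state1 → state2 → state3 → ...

Execution trace:
Initial: [t0]accc
Step 1: δ(t0, a) = (tA, c, R) → c[tA]ccc

The machine reaches the accept state tA and halts.

State sequence: t0 → tA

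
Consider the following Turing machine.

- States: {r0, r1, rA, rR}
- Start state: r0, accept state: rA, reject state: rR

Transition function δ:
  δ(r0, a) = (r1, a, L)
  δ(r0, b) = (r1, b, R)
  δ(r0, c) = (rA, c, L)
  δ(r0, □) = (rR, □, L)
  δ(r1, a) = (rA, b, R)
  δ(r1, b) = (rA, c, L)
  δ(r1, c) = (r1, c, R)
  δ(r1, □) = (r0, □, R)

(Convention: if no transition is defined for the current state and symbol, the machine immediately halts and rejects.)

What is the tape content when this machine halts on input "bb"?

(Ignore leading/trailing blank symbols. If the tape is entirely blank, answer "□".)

Execution trace:
Initial: [r0]bb
Step 1: δ(r0, b) = (r1, b, R) → b[r1]b
Step 2: δ(r1, b) = (rA, c, L) → [rA]bc

The machine reaches the accept state rA and halts.

Final tape (ignoring leading/trailing blanks): bc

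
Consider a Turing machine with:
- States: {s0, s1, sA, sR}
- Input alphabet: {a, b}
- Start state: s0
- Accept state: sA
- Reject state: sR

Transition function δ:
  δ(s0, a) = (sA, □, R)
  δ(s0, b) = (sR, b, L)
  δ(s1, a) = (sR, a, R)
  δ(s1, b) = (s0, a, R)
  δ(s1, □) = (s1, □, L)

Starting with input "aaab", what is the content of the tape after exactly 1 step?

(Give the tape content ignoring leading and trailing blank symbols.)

Execution trace:
Initial: [s0]aaab
Step 1: δ(s0, a) = (sA, □, R) → □[sA]aab

The machine reaches the accept state sA and halts.

After 1 step, the tape (ignoring leading/trailing blanks) is: aab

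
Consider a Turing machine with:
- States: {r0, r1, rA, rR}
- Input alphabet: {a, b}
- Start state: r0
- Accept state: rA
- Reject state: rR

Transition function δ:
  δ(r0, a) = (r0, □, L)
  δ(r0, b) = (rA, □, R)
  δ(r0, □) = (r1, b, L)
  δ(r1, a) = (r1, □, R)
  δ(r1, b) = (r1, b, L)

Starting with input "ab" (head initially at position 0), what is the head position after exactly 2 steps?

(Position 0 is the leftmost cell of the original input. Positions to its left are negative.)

Execution trace (head position shown):
Step 0: [r0]ab  (head at position 0)
Step 1: move left → [r0]□□b  (head at position -1)
Step 2: move left → [r1]□b□b  (head at position -2)

After 2 steps, the head is at position -2.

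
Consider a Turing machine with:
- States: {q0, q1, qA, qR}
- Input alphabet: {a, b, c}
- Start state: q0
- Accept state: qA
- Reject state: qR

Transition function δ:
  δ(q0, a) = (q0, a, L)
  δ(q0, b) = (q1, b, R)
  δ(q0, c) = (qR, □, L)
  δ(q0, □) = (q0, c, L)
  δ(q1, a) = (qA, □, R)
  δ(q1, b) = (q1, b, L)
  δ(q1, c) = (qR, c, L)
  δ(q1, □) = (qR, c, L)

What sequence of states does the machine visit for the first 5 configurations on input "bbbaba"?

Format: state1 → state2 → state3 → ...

Execution trace:
Initial: [q0]bbbaba
Step 1: δ(q0, b) = (q1, b, R) → b[q1]bbaba
Step 2: δ(q1, b) = (q1, b, L) → [q1]bbbaba
Step 3: δ(q1, b) = (q1, b, L) → [q1]□bbbaba
Step 4: δ(q1, □) = (qR, c, L) → [qR]□cbbbaba

The machine reaches the reject state qR and halts.

State sequence: q0 → q1 → q1 → q1 → qR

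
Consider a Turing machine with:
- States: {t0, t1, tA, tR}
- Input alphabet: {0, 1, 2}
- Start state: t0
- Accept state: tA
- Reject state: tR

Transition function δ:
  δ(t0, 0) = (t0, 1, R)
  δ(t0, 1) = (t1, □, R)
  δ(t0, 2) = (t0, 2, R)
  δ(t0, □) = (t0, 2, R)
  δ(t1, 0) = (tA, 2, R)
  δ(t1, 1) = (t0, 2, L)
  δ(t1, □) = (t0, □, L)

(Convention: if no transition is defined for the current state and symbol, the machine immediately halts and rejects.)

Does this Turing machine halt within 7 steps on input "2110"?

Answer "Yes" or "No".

Execution trace:
Initial: [t0]2110
Step 1: δ(t0, 2) = (t0, 2, R) → 2[t0]110
Step 2: δ(t0, 1) = (t1, □, R) → 2□[t1]10
Step 3: δ(t1, 1) = (t0, 2, L) → 2[t0]□20
Step 4: δ(t0, □) = (t0, 2, R) → 22[t0]20
Step 5: δ(t0, 2) = (t0, 2, R) → 222[t0]0
Step 6: δ(t0, 0) = (t0, 1, R) → 2221[t0]□
Step 7: δ(t0, □) = (t0, 2, R) → 22212[t0]□

The machine has not reached a halting state after 7 steps.
The machine did not halt within the 7-step bound.

Answer: No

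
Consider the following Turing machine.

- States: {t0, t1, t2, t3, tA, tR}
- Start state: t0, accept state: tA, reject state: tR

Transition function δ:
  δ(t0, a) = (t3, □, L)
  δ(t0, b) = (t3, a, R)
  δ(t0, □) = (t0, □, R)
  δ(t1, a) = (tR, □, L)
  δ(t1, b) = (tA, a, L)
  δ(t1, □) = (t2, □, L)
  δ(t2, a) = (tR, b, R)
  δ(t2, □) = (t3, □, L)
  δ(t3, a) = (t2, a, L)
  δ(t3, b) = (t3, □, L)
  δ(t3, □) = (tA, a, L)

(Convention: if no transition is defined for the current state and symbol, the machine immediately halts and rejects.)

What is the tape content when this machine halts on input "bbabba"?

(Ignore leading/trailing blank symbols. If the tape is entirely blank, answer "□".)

Execution trace:
Initial: [t0]bbabba
Step 1: δ(t0, b) = (t3, a, R) → a[t3]babba
Step 2: δ(t3, b) = (t3, □, L) → [t3]a□abba
Step 3: δ(t3, a) = (t2, a, L) → [t2]□a□abba
Step 4: δ(t2, □) = (t3, □, L) → [t3]□□a□abba
Step 5: δ(t3, □) = (tA, a, L) → [tA]□a□a□abba

The machine reaches the accept state tA and halts.

Final tape (ignoring leading/trailing blanks): a□a□abba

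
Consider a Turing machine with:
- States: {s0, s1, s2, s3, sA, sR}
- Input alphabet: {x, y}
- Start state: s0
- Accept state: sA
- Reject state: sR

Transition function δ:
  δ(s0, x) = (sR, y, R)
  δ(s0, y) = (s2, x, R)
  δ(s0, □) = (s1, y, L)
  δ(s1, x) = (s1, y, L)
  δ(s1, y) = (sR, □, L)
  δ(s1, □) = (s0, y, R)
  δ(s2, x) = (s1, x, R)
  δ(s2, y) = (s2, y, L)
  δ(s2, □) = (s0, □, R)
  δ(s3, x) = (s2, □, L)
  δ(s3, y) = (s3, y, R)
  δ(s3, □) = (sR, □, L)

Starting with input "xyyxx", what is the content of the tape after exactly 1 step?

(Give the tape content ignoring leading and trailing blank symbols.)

Execution trace:
Initial: [s0]xyyxx
Step 1: δ(s0, x) = (sR, y, R) → y[sR]yyxx

The machine reaches the reject state sR and halts.

After 1 step, the tape (ignoring leading/trailing blanks) is: yyyxx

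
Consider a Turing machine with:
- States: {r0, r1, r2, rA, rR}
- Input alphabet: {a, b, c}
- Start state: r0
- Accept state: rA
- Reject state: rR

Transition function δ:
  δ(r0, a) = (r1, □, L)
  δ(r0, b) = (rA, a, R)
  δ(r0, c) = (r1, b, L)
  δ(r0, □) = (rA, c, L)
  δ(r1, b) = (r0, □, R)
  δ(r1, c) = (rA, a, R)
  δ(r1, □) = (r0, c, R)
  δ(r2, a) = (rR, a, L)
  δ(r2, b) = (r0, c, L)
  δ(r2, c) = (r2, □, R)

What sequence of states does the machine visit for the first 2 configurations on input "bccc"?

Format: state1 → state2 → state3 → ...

Execution trace:
Initial: [r0]bccc
Step 1: δ(r0, b) = (rA, a, R) → a[rA]ccc

The machine reaches the accept state rA and halts.

State sequence: r0 → rA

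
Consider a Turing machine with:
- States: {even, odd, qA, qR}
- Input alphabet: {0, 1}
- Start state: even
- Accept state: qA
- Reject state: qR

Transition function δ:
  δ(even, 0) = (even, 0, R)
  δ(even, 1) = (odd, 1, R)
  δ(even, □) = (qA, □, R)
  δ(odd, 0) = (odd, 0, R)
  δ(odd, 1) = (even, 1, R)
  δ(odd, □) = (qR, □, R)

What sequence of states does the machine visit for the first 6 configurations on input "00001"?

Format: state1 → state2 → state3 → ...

Execution trace:
Initial: [even]00001
Step 1: δ(even, 0) = (even, 0, R) → 0[even]0001
Step 2: δ(even, 0) = (even, 0, R) → 00[even]001
Step 3: δ(even, 0) = (even, 0, R) → 000[even]01
Step 4: δ(even, 0) = (even, 0, R) → 0000[even]1
Step 5: δ(even, 1) = (odd, 1, R) → 00001[odd]□

State sequence: even → even → even → even → even → odd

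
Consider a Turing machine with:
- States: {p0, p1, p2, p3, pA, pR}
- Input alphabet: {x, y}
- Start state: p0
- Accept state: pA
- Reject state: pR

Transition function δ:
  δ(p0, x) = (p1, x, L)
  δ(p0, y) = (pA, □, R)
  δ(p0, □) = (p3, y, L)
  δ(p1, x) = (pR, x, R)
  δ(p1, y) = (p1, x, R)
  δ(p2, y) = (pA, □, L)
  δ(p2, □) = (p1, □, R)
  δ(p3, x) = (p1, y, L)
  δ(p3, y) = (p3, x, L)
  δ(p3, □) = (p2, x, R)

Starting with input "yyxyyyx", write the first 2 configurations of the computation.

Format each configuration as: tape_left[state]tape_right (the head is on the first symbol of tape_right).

Transitions applied:
Step 1: δ(p0, y) = (pA, □, R)

The first 2 configurations are:
[p0]yyxyyyx ⊢ □[pA]yxyyyx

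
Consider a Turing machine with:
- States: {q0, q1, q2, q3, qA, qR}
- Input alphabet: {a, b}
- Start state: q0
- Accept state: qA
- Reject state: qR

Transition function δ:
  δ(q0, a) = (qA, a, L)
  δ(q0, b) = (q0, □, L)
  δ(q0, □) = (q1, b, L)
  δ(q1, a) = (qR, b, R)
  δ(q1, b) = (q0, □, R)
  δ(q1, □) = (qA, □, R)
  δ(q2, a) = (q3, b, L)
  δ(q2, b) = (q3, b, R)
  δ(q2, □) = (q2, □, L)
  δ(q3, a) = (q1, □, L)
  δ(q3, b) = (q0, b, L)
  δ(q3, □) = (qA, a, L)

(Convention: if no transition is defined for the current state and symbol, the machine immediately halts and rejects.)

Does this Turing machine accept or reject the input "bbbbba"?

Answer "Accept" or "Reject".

Execution trace:
Initial: [q0]bbbbba
Step 1: δ(q0, b) = (q0, □, L) → [q0]□□bbbba
Step 2: δ(q0, □) = (q1, b, L) → [q1]□b□bbbba
Step 3: δ(q1, □) = (qA, □, R) → □[qA]b□bbbba

The machine reaches the accept state qA and halts.

Answer: Accept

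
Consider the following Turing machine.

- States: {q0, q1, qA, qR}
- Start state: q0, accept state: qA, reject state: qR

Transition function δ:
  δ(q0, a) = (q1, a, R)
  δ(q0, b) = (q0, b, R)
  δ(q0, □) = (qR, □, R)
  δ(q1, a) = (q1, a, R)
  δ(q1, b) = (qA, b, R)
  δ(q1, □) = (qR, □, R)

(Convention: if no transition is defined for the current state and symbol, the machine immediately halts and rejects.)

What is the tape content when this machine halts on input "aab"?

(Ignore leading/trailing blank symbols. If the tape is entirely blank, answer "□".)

Execution trace:
Initial: [q0]aab
Step 1: δ(q0, a) = (q1, a, R) → a[q1]ab
Step 2: δ(q1, a) = (q1, a, R) → aa[q1]b
Step 3: δ(q1, b) = (qA, b, R) → aab[qA]□

The machine reaches the accept state qA and halts.

Final tape (ignoring leading/trailing blanks): aab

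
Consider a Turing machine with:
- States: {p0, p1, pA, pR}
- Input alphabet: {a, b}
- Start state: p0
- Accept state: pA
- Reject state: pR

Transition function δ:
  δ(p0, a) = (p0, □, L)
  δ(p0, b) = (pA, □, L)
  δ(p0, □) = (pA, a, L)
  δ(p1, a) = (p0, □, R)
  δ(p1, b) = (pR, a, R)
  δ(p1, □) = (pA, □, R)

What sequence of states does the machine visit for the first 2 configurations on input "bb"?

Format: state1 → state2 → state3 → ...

Execution trace:
Initial: [p0]bb
Step 1: δ(p0, b) = (pA, □, L) → [pA]□□b

The machine reaches the accept state pA and halts.

State sequence: p0 → pA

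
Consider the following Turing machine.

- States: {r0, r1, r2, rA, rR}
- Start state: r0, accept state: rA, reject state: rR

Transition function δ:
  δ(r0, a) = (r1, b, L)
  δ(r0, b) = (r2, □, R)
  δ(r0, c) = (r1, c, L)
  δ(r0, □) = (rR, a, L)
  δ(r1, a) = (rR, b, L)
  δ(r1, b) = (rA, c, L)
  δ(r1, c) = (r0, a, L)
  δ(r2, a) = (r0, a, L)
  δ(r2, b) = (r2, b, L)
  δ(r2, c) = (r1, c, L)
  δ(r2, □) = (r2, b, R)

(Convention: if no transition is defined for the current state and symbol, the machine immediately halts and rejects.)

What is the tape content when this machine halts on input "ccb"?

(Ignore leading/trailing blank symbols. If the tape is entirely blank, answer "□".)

Execution trace:
Initial: [r0]ccb
Step 1: δ(r0, c) = (r1, c, L) → [r1]□ccb

No transition is defined for δ(r1, □). By convention the machine halts and rejects.

Final tape (ignoring leading/trailing blanks): ccb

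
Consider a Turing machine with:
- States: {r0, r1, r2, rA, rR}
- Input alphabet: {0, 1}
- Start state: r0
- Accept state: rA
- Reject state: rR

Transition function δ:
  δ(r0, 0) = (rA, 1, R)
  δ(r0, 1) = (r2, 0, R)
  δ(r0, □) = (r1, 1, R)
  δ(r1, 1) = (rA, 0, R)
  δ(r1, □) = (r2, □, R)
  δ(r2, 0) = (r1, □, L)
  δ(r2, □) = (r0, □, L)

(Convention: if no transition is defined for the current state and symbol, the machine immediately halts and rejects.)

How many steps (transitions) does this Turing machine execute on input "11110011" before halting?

Execution trace:
Initial: [r0]11110011
Step 1: δ(r0, 1) = (r2, 0, R) → 0[r2]1110011

No transition is defined for δ(r2, 1). By convention the machine halts and rejects.

The machine executed 1 step before halting.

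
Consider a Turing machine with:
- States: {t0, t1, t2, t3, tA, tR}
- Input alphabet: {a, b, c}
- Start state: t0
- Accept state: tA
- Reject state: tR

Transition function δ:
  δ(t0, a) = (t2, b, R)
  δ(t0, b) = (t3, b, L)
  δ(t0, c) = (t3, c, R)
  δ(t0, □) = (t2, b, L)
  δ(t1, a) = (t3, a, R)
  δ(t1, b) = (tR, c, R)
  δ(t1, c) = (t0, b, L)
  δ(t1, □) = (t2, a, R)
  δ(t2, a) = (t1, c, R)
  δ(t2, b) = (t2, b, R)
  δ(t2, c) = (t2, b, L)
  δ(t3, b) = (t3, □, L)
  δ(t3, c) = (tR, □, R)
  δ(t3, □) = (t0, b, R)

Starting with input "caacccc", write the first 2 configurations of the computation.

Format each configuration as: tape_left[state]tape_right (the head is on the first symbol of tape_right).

Transitions applied:
Step 1: δ(t0, c) = (t3, c, R)

The first 2 configurations are:
[t0]caacccc ⊢ c[t3]aacccc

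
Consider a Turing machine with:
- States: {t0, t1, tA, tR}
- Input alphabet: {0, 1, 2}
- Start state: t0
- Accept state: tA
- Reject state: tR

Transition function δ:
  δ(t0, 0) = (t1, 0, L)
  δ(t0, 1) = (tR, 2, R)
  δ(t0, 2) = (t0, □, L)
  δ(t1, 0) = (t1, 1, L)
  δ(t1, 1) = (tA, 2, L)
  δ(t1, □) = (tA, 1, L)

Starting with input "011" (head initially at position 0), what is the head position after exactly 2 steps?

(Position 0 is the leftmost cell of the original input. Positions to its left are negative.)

Execution trace (head position shown):
Step 0: [t0]011  (head at position 0)
Step 1: move left → [t1]□011  (head at position -1)
Step 2: move left → [tA]□1011  (head at position -2)

After 2 steps, the head is at position -2.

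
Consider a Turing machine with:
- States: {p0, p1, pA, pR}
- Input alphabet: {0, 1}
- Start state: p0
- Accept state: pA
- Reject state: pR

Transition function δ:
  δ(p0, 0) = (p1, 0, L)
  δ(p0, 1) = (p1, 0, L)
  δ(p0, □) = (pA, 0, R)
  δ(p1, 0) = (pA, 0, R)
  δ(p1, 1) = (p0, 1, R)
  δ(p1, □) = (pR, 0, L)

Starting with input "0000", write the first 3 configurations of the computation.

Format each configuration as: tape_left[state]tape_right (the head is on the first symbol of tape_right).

Transitions applied:
Step 1: δ(p0, 0) = (p1, 0, L)
Step 2: δ(p1, □) = (pR, 0, L)

The first 3 configurations are:
[p0]0000 ⊢ [p1]□0000 ⊢ [pR]□00000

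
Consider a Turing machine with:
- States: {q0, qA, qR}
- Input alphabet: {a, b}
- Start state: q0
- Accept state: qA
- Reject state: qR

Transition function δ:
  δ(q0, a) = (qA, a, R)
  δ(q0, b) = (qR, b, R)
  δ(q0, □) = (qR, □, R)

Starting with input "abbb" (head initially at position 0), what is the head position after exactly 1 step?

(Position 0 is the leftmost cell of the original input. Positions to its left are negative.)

Execution trace (head position shown):
Step 0: [q0]abbb  (head at position 0)
Step 1: move right → a[qA]bbb  (head at position 1)

After 1 step, the head is at position 1.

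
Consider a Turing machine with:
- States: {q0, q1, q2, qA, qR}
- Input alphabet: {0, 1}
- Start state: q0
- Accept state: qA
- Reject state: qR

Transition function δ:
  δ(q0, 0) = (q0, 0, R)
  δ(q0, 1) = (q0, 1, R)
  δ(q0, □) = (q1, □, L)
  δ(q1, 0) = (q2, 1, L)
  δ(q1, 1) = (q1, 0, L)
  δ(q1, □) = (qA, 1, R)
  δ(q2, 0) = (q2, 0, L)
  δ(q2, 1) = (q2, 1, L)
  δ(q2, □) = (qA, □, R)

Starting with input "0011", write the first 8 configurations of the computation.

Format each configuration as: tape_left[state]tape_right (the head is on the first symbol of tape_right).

Transitions applied:
Step 1: δ(q0, 0) = (q0, 0, R)
Step 2: δ(q0, 0) = (q0, 0, R)
Step 3: δ(q0, 1) = (q0, 1, R)
Step 4: δ(q0, 1) = (q0, 1, R)
Step 5: δ(q0, □) = (q1, □, L)
Step 6: δ(q1, 1) = (q1, 0, L)
Step 7: δ(q1, 1) = (q1, 0, L)

The first 8 configurations are:
[q0]0011 ⊢ 0[q0]011 ⊢ 00[q0]11 ⊢ 001[q0]1 ⊢ 0011[q0]□ ⊢ 001[q1]1□ ⊢ 00[q1]10□ ⊢ 0[q1]000□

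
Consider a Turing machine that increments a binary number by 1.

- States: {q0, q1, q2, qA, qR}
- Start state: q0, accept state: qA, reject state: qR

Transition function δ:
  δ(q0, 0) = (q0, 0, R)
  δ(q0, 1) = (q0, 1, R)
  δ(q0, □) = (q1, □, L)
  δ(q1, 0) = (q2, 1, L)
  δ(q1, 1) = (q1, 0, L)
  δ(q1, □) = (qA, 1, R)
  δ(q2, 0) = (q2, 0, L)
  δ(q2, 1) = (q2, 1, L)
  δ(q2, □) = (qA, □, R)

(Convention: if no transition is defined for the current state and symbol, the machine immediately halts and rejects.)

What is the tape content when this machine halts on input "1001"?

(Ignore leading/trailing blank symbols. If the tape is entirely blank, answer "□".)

Execution trace:
Initial: [q0]1001
Step 1: δ(q0, 1) = (q0, 1, R) → 1[q0]001
Step 2: δ(q0, 0) = (q0, 0, R) → 10[q0]01
Step 3: δ(q0, 0) = (q0, 0, R) → 100[q0]1
Step 4: δ(q0, 1) = (q0, 1, R) → 1001[q0]□
Step 5: δ(q0, □) = (q1, □, L) → 100[q1]1□
Step 6: δ(q1, 1) = (q1, 0, L) → 10[q1]00□
Step 7: δ(q1, 0) = (q2, 1, L) → 1[q2]010□
Step 8: δ(q2, 0) = (q2, 0, L) → [q2]1010□
Step 9: δ(q2, 1) = (q2, 1, L) → [q2]□1010□
Step 10: δ(q2, □) = (qA, □, R) → □[qA]1010□

The machine reaches the accept state qA and halts.

Final tape (ignoring leading/trailing blanks): 1010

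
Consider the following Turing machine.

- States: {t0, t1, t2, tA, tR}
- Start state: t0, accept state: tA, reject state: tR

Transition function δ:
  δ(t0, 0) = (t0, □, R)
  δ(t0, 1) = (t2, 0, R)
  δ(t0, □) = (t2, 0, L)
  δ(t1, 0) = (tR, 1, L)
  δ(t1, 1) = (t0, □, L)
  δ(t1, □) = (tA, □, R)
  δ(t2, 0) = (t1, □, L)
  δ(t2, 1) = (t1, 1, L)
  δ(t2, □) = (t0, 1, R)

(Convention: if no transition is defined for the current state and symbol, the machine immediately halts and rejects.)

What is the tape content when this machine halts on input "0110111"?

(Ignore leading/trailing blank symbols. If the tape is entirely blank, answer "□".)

Execution trace:
Initial: [t0]0110111
Step 1: δ(t0, 0) = (t0, □, R) → □[t0]110111
Step 2: δ(t0, 1) = (t2, 0, R) → □0[t2]10111
Step 3: δ(t2, 1) = (t1, 1, L) → □[t1]010111
Step 4: δ(t1, 0) = (tR, 1, L) → [tR]□110111

The machine reaches the reject state tR and halts.

Final tape (ignoring leading/trailing blanks): 110111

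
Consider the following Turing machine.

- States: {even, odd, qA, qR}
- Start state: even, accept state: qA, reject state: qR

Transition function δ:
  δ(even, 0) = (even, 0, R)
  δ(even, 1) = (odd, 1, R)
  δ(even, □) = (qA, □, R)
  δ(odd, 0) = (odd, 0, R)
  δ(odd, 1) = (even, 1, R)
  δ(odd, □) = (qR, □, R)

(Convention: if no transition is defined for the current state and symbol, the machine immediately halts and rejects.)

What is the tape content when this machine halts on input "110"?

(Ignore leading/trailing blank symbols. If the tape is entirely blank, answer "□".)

Execution trace:
Initial: [even]110
Step 1: δ(even, 1) = (odd, 1, R) → 1[odd]10
Step 2: δ(odd, 1) = (even, 1, R) → 11[even]0
Step 3: δ(even, 0) = (even, 0, R) → 110[even]□
Step 4: δ(even, □) = (qA, □, R) → 110□[qA]□

The machine reaches the accept state qA and halts.

Final tape (ignoring leading/trailing blanks): 110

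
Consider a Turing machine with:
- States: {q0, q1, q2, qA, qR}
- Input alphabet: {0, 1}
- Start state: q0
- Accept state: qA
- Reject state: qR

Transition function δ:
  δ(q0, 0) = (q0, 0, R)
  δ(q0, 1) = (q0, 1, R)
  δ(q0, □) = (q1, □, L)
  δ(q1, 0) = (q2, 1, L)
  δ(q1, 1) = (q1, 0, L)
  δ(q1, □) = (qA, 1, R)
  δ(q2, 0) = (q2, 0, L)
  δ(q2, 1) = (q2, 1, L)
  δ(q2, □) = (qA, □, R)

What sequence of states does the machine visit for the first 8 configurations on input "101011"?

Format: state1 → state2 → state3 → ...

Execution trace:
Initial: [q0]101011
Step 1: δ(q0, 1) = (q0, 1, R) → 1[q0]01011
Step 2: δ(q0, 0) = (q0, 0, R) → 10[q0]1011
Step 3: δ(q0, 1) = (q0, 1, R) → 101[q0]011
Step 4: δ(q0, 0) = (q0, 0, R) → 1010[q0]11
Step 5: δ(q0, 1) = (q0, 1, R) → 10101[q0]1
Step 6: δ(q0, 1) = (q0, 1, R) → 101011[q0]□
Step 7: δ(q0, □) = (q1, □, L) → 10101[q1]1□

State sequence: q0 → q0 → q0 → q0 → q0 → q0 → q0 → q1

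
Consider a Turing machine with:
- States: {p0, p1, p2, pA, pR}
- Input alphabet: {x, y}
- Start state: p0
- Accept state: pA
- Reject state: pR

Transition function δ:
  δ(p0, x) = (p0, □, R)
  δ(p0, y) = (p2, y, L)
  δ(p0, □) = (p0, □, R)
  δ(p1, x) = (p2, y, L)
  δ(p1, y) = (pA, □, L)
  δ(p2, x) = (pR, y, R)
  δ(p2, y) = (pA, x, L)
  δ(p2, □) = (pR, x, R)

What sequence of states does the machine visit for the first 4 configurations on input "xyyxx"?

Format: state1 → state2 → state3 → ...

Execution trace:
Initial: [p0]xyyxx
Step 1: δ(p0, x) = (p0, □, R) → □[p0]yyxx
Step 2: δ(p0, y) = (p2, y, L) → [p2]□yyxx
Step 3: δ(p2, □) = (pR, x, R) → x[pR]yyxx

The machine reaches the reject state pR and halts.

State sequence: p0 → p0 → p2 → pR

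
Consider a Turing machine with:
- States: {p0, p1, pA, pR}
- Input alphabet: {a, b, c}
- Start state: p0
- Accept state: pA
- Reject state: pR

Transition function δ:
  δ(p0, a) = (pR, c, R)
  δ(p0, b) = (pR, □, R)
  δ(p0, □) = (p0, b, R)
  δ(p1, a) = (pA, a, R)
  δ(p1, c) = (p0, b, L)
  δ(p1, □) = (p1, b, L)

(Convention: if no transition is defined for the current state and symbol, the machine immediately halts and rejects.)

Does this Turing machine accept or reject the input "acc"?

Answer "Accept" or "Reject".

Execution trace:
Initial: [p0]acc
Step 1: δ(p0, a) = (pR, c, R) → c[pR]cc

The machine reaches the reject state pR and halts.

Answer: Reject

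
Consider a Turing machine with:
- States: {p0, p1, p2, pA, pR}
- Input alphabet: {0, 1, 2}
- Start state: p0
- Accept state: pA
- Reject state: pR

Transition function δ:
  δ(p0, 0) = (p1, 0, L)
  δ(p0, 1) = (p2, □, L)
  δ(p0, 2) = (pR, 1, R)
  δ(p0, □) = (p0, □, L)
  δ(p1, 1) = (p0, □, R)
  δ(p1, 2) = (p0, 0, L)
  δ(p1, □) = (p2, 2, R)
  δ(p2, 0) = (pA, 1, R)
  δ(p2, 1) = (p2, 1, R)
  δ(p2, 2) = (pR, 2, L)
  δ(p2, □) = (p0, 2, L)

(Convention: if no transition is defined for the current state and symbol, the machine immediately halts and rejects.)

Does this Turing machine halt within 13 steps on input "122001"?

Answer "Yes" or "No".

Execution trace:
Initial: [p0]122001
Step 1: δ(p0, 1) = (p2, □, L) → [p2]□□22001
Step 2: δ(p2, □) = (p0, 2, L) → [p0]□2□22001
Step 3: δ(p0, □) = (p0, □, L) → [p0]□□2□22001
Step 4: δ(p0, □) = (p0, □, L) → [p0]□□□2□22001
Step 5: δ(p0, □) = (p0, □, L) → [p0]□□□□2□22001
Step 6: δ(p0, □) = (p0, □, L) → [p0]□□□□□2□22001
Step 7: δ(p0, □) = (p0, □, L) → [p0]□□□□□□2□22001
Step 8: δ(p0, □) = (p0, □, L) → [p0]□□□□□□□2□22001
Step 9: δ(p0, □) = (p0, □, L) → [p0]□□□□□□□□2□22001
Step 10: δ(p0, □) = (p0, □, L) → [p0]□□□□□□□□□2□22001
Step 11: δ(p0, □) = (p0, □, L) → [p0]□□□□□□□□□□2□22001
Step 12: δ(p0, □) = (p0, □, L) → [p0]□□□□□□□□□□□2□22001
Step 13: δ(p0, □) = (p0, □, L) → [p0]□□□□□□□□□□□□2□22001

The machine has not reached a halting state after 13 steps.
The machine did not halt within the 13-step bound.

Answer: No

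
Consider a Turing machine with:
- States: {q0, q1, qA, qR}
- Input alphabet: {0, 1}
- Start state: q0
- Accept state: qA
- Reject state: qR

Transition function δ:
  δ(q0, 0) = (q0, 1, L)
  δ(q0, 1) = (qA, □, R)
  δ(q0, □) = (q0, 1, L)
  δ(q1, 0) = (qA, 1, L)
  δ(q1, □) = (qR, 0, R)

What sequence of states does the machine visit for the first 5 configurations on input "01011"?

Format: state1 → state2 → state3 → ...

Execution trace:
Initial: [q0]01011
Step 1: δ(q0, 0) = (q0, 1, L) → [q0]□11011
Step 2: δ(q0, □) = (q0, 1, L) → [q0]□111011
Step 3: δ(q0, □) = (q0, 1, L) → [q0]□1111011
Step 4: δ(q0, □) = (q0, 1, L) → [q0]□11111011

State sequence: q0 → q0 → q0 → q0 → q0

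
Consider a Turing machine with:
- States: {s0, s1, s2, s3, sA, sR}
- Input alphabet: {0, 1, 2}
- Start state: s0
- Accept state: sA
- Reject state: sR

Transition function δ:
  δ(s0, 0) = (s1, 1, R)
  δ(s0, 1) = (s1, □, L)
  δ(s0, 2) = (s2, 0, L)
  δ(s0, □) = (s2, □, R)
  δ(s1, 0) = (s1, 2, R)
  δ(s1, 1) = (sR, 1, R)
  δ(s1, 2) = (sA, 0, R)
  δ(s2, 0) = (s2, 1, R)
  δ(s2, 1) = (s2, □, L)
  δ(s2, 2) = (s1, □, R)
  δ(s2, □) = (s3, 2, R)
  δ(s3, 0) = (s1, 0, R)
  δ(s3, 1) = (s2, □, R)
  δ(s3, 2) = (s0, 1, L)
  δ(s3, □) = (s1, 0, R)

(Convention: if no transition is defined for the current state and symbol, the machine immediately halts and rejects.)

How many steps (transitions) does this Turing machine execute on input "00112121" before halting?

Execution trace:
Initial: [s0]00112121
Step 1: δ(s0, 0) = (s1, 1, R) → 1[s1]0112121
Step 2: δ(s1, 0) = (s1, 2, R) → 12[s1]112121
Step 3: δ(s1, 1) = (sR, 1, R) → 121[sR]12121

The machine reaches the reject state sR and halts.

The machine executed 3 steps before halting.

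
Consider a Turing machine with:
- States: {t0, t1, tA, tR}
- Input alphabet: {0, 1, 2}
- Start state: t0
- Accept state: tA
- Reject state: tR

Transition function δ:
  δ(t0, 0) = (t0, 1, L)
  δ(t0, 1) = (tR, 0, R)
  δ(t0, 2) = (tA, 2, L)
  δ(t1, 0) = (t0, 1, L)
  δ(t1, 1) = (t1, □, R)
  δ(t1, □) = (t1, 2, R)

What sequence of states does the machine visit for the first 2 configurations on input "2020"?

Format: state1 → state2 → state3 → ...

Execution trace:
Initial: [t0]2020
Step 1: δ(t0, 2) = (tA, 2, L) → [tA]□2020

The machine reaches the accept state tA and halts.

State sequence: t0 → tA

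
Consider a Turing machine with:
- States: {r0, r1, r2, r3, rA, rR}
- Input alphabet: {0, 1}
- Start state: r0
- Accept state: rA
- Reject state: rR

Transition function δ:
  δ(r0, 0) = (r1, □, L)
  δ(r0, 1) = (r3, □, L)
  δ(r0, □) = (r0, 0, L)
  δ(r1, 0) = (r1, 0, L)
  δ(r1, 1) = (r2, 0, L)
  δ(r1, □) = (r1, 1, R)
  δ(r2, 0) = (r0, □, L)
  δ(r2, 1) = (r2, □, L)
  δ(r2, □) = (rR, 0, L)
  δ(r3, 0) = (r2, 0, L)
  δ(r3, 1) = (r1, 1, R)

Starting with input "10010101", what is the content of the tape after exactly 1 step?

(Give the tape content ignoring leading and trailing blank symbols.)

Execution trace:
Initial: [r0]10010101
Step 1: δ(r0, 1) = (r3, □, L) → [r3]□□0010101

No transition is defined for δ(r3, □). By convention the machine halts and rejects.

After 1 step, the tape (ignoring leading/trailing blanks) is: 0010101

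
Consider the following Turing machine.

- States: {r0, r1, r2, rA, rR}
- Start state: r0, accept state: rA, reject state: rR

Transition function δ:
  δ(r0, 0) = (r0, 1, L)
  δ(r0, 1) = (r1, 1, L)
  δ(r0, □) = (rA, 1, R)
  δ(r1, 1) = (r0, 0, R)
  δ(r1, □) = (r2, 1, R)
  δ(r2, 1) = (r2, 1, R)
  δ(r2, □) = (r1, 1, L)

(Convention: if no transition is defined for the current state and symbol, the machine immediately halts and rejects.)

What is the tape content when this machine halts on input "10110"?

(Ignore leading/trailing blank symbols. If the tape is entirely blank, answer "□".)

Execution trace:
Initial: [r0]10110
Step 1: δ(r0, 1) = (r1, 1, L) → [r1]□10110
Step 2: δ(r1, □) = (r2, 1, R) → 1[r2]10110
Step 3: δ(r2, 1) = (r2, 1, R) → 11[r2]0110

No transition is defined for δ(r2, 0). By convention the machine halts and rejects.

Final tape (ignoring leading/trailing blanks): 110110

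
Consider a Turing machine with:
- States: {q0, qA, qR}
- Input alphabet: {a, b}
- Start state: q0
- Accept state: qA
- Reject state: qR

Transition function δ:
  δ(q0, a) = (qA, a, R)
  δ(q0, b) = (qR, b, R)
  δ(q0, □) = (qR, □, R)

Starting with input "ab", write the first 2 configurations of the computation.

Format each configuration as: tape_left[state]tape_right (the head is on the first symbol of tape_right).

Transitions applied:
Step 1: δ(q0, a) = (qA, a, R)

The first 2 configurations are:
[q0]ab ⊢ a[qA]b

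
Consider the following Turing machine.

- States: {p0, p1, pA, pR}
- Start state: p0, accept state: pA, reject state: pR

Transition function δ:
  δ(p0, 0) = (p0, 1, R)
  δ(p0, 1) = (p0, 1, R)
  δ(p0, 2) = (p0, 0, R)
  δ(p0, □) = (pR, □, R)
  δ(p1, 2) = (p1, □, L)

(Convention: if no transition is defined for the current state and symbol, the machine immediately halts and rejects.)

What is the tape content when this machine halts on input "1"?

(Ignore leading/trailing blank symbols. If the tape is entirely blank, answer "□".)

Execution trace:
Initial: [p0]1
Step 1: δ(p0, 1) = (p0, 1, R) → 1[p0]□
Step 2: δ(p0, □) = (pR, □, R) → 1□[pR]□

The machine reaches the reject state pR and halts.

Final tape (ignoring leading/trailing blanks): 1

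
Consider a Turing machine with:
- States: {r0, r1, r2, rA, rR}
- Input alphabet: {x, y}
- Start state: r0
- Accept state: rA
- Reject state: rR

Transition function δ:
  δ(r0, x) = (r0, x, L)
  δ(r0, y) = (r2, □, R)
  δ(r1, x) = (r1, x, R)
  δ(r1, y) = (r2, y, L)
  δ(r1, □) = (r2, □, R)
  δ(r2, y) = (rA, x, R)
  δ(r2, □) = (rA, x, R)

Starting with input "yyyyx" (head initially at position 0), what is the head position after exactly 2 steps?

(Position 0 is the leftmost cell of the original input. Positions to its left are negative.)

Execution trace (head position shown):
Step 0: [r0]yyyyx  (head at position 0)
Step 1: move right → □[r2]yyyx  (head at position 1)
Step 2: move right → □x[rA]yyx  (head at position 2)

After 2 steps, the head is at position 2.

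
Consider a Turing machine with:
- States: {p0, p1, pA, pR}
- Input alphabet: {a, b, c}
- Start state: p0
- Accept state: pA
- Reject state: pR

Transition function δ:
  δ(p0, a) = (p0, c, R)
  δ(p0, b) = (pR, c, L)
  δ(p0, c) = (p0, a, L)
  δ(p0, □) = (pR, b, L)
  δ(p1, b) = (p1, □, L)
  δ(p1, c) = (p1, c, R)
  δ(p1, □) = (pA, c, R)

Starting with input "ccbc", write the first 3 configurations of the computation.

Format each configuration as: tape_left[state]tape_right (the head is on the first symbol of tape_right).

Transitions applied:
Step 1: δ(p0, c) = (p0, a, L)
Step 2: δ(p0, □) = (pR, b, L)

The first 3 configurations are:
[p0]ccbc ⊢ [p0]□acbc ⊢ [pR]□bacbc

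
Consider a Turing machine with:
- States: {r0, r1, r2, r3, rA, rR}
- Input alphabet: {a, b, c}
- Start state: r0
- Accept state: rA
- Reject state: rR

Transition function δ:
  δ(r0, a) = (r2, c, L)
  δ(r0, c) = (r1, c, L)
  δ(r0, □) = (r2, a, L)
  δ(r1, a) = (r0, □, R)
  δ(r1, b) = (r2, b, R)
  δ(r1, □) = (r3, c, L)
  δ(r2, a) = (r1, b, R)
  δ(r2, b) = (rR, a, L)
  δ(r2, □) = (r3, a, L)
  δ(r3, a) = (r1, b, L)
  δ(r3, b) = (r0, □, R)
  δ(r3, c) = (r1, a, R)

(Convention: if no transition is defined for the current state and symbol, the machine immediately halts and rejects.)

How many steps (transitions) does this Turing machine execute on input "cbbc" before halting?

Execution trace:
Initial: [r0]cbbc
Step 1: δ(r0, c) = (r1, c, L) → [r1]□cbbc
Step 2: δ(r1, □) = (r3, c, L) → [r3]□ccbbc

No transition is defined for δ(r3, □). By convention the machine halts and rejects.

The machine executed 2 steps before halting.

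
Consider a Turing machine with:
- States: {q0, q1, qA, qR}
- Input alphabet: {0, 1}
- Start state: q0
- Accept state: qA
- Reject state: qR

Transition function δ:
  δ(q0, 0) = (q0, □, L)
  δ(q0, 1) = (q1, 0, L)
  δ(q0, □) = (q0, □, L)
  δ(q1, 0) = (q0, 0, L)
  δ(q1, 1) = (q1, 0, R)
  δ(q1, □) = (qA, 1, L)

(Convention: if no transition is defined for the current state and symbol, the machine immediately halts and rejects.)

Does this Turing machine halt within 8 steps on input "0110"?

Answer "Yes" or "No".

Execution trace:
Initial: [q0]0110
Step 1: δ(q0, 0) = (q0, □, L) → [q0]□□110
Step 2: δ(q0, □) = (q0, □, L) → [q0]□□□110
Step 3: δ(q0, □) = (q0, □, L) → [q0]□□□□110
Step 4: δ(q0, □) = (q0, □, L) → [q0]□□□□□110
Step 5: δ(q0, □) = (q0, □, L) → [q0]□□□□□□110
Step 6: δ(q0, □) = (q0, □, L) → [q0]□□□□□□□110
Step 7: δ(q0, □) = (q0, □, L) → [q0]□□□□□□□□110
Step 8: δ(q0, □) = (q0, □, L) → [q0]□□□□□□□□□110

The machine has not reached a halting state after 8 steps.
The machine did not halt within the 8-step bound.

Answer: No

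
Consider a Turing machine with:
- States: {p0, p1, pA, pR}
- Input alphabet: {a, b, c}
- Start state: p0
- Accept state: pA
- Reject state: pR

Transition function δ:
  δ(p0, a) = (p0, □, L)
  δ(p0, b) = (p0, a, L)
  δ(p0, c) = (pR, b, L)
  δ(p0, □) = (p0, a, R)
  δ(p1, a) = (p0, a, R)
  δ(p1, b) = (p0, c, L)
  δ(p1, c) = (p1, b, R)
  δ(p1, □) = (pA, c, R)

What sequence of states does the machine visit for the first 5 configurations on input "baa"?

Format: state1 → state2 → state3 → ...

Execution trace:
Initial: [p0]baa
Step 1: δ(p0, b) = (p0, a, L) → [p0]□aaa
Step 2: δ(p0, □) = (p0, a, R) → a[p0]aaa
Step 3: δ(p0, a) = (p0, □, L) → [p0]a□aa
Step 4: δ(p0, a) = (p0, □, L) → [p0]□□□aa

State sequence: p0 → p0 → p0 → p0 → p0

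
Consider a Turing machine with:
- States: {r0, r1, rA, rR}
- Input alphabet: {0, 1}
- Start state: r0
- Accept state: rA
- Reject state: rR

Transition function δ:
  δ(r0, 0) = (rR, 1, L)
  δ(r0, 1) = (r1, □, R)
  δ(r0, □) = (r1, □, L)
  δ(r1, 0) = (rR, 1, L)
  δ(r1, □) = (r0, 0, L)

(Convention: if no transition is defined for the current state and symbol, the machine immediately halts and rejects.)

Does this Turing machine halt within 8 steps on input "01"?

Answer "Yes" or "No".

Execution trace:
Initial: [r0]01
Step 1: δ(r0, 0) = (rR, 1, L) → [rR]□11

The machine reaches the reject state rR and halts.
The machine halted after 1 step (within the 8-step bound).

Answer: Yes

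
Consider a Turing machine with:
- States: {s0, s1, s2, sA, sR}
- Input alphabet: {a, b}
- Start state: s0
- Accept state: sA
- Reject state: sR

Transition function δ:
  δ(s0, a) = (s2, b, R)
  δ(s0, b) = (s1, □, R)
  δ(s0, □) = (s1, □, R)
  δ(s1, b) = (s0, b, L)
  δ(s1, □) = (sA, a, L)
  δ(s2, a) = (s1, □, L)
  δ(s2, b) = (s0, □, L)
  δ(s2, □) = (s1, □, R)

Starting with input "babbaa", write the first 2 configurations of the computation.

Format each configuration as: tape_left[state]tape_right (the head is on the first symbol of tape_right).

Transitions applied:
Step 1: δ(s0, b) = (s1, □, R)

The first 2 configurations are:
[s0]babbaa ⊢ □[s1]abbaa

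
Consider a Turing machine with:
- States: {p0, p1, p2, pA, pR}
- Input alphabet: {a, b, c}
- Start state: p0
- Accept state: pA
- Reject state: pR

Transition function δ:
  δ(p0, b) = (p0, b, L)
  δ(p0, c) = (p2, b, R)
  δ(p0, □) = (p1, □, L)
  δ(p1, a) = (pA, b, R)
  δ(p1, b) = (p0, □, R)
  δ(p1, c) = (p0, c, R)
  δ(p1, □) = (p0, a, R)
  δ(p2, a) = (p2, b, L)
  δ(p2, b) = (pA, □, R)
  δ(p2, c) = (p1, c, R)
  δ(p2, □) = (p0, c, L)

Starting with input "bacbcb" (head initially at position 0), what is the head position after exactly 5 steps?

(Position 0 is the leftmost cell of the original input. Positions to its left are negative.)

Execution trace (head position shown):
Step 0: [p0]bacbcb  (head at position 0)
Step 1: move left → [p0]□bacbcb  (head at position -1)
Step 2: move left → [p1]□□bacbcb  (head at position -2)
Step 3: move right → a[p0]□bacbcb  (head at position -1)
Step 4: move left → [p1]a□bacbcb  (head at position -2)
Step 5: move right → b[pA]□bacbcb  (head at position -1)

After 5 steps, the head is at position -1.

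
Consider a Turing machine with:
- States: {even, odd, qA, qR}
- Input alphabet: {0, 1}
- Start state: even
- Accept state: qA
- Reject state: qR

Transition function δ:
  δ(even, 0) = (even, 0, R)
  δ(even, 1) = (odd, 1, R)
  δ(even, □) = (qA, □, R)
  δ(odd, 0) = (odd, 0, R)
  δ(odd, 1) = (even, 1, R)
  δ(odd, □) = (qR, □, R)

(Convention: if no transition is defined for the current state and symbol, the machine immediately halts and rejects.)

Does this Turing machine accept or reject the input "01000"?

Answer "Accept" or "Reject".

Execution trace:
Initial: [even]01000
Step 1: δ(even, 0) = (even, 0, R) → 0[even]1000
Step 2: δ(even, 1) = (odd, 1, R) → 01[odd]000
Step 3: δ(odd, 0) = (odd, 0, R) → 010[odd]00
Step 4: δ(odd, 0) = (odd, 0, R) → 0100[odd]0
Step 5: δ(odd, 0) = (odd, 0, R) → 01000[odd]□
Step 6: δ(odd, □) = (qR, □, R) → 01000□[qR]□

The machine reaches the reject state qR and halts.

Answer: Reject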